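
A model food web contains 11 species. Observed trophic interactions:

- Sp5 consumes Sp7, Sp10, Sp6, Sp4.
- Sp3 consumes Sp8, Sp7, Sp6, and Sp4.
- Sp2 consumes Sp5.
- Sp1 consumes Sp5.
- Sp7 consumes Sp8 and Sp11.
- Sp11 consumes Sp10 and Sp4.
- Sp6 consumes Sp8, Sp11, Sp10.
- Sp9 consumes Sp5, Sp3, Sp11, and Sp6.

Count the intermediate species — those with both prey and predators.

Intermediate species (has both prey and predators): Sp11, Sp7, Sp6, Sp3, Sp5.
Count: 5.

5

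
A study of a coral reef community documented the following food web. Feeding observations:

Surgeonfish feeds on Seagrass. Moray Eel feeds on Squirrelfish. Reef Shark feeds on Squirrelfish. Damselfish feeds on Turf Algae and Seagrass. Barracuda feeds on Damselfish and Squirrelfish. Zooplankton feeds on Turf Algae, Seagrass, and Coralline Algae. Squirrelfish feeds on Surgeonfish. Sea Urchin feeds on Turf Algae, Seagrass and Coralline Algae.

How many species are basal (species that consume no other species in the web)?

3

Basal species (no prey listed): Turf Algae, Coralline Algae, Seagrass.
Count: 3.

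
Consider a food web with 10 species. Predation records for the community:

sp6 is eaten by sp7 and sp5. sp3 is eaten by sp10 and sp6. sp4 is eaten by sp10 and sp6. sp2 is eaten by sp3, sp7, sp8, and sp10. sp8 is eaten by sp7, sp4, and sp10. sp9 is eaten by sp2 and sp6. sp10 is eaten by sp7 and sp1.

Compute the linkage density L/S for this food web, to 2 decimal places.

There are L = 17 links among S = 10 species.
L/S = 17/10 = 1.7000 ≈ 1.70.

L/S = 1.70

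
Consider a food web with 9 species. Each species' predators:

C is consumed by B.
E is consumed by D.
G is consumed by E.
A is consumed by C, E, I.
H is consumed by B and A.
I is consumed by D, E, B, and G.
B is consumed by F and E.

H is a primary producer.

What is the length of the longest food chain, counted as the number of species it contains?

One longest chain: H → A → I → G → E → D.
It has 6 species and 5 links.

6 species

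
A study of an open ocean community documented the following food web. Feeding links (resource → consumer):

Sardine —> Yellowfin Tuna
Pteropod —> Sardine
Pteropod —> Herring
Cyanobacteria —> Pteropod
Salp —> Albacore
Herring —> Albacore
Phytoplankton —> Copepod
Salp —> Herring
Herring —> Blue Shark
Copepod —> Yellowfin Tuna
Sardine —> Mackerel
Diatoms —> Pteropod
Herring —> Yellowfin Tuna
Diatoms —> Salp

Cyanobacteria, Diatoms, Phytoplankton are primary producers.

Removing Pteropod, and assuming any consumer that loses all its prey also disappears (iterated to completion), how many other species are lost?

Remove Pteropod.
Round 1: Sardine (all prey gone) → extinct.
Round 2: Mackerel (all prey gone) → extinct.
No further losses. Total secondary extinctions: 2.

2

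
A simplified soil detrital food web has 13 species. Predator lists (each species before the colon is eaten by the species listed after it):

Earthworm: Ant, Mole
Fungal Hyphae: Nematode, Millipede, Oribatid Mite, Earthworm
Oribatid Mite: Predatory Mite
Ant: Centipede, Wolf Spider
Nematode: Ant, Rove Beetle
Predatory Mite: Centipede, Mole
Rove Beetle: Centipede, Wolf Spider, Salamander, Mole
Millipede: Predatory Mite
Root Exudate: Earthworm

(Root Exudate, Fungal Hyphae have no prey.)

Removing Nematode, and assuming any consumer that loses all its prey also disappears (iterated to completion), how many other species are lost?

2

Remove Nematode.
Round 1: Rove Beetle (all prey gone) → extinct.
Round 2: Salamander (all prey gone) → extinct.
No further losses. Total secondary extinctions: 2.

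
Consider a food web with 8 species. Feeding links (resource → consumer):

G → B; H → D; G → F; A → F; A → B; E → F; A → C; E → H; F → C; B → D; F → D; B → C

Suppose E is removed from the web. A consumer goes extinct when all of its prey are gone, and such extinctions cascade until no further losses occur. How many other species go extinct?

1

Remove E.
Round 1: H (all prey gone) → extinct.
No further losses. Total secondary extinctions: 1.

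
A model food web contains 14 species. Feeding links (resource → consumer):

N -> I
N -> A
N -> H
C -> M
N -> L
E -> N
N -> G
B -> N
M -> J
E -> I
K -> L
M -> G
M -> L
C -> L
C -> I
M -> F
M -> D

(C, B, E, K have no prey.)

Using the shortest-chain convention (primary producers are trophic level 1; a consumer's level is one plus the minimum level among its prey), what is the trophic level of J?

C is a producer → level 1.
M eats C → level 2.
J eats M → level 3.
No prey of J is below level 2, so 3 is the minimum.

Trophic level 3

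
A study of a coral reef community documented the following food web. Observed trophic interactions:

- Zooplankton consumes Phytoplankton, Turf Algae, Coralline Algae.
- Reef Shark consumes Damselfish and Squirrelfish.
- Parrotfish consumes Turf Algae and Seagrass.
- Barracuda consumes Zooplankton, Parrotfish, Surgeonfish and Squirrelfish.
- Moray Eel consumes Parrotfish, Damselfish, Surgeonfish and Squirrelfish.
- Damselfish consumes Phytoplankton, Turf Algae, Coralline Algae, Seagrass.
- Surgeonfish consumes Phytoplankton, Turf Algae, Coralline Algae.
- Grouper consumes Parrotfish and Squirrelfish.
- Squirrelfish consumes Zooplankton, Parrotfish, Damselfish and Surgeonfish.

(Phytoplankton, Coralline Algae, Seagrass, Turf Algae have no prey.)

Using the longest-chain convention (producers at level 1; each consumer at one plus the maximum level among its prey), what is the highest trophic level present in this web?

Producers (level 1): Phytoplankton, Coralline Algae, Seagrass, Turf Algae.
Phytoplankton → Damselfish → Squirrelfish → Reef Shark gives Reef Shark level 4.
No species has a prey at level 4, so no species reaches level 5.

4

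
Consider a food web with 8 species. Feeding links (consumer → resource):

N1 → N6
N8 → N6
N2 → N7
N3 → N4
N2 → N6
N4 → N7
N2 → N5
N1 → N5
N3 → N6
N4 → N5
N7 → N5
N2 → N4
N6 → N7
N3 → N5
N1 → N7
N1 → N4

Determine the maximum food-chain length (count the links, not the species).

3 links

One longest chain: N5 → N7 → N6 → N2.
It has 4 species and 3 links.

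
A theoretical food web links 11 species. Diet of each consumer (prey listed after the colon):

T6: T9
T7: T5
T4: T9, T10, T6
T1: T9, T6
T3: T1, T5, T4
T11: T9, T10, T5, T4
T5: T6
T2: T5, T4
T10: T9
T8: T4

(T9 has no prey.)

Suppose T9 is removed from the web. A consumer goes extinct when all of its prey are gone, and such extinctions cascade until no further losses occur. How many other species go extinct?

Remove T9.
Round 1: T10 (all prey gone), T6 (all prey gone) → extinct.
Round 2: T1 (all prey gone), T5 (all prey gone), T4 (all prey gone) → extinct.
Round 3: T7 (all prey gone), T11 (all prey gone), T3 (all prey gone), T8 (all prey gone), T2 (all prey gone) → extinct.
No further losses. Total secondary extinctions: 10.

10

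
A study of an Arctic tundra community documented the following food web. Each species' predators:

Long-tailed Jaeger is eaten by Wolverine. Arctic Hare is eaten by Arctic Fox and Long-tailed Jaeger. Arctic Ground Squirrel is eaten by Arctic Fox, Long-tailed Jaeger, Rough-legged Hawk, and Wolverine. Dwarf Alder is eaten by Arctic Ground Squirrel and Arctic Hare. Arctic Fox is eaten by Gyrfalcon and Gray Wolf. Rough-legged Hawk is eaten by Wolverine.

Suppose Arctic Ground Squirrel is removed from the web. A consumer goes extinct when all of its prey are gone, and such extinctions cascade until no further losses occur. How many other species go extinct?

1

Remove Arctic Ground Squirrel.
Round 1: Rough-legged Hawk (all prey gone) → extinct.
No further losses. Total secondary extinctions: 1.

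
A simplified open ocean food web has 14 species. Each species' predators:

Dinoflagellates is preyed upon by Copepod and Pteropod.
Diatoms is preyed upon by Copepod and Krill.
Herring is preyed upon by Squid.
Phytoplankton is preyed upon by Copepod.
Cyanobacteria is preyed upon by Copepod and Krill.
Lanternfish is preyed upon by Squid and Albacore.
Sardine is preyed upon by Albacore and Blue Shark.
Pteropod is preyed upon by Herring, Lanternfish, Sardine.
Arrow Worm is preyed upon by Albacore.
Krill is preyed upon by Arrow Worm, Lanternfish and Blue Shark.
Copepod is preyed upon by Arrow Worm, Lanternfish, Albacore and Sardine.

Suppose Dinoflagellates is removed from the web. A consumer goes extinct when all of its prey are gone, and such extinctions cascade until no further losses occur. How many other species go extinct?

Remove Dinoflagellates.
Round 1: Pteropod (all prey gone) → extinct.
Round 2: Herring (all prey gone) → extinct.
No further losses. Total secondary extinctions: 2.

2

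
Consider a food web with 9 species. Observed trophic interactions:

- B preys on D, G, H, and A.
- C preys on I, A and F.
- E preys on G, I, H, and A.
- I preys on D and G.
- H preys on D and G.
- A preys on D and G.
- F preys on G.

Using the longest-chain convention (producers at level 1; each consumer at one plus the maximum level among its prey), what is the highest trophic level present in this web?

Producers (level 1): D, G.
D → A → B gives B level 3.
No species has a prey at level 3, so no species reaches level 4.

3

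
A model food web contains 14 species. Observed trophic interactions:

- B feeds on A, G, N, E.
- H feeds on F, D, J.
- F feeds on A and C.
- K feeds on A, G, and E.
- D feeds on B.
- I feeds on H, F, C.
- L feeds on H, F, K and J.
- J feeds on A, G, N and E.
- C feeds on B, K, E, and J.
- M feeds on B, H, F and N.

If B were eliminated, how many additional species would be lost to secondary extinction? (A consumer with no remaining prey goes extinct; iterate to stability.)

1

Remove B.
Round 1: D (all prey gone) → extinct.
No further losses. Total secondary extinctions: 1.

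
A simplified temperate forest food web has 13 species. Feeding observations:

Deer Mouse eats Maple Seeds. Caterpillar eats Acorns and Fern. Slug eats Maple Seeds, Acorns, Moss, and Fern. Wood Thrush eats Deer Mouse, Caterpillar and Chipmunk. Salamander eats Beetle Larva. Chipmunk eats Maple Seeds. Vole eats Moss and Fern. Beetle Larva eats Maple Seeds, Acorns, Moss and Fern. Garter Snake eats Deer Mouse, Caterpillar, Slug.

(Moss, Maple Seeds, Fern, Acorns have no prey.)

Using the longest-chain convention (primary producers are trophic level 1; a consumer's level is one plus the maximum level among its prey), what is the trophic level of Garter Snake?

Fern is a producer → level 1.
Caterpillar eats Fern (level 1); other prey at levels: Acorns 1 → level 2.
Garter Snake eats Caterpillar (level 2); other prey at levels: Slug 2, Deer Mouse 2 → level 3.

Trophic level 3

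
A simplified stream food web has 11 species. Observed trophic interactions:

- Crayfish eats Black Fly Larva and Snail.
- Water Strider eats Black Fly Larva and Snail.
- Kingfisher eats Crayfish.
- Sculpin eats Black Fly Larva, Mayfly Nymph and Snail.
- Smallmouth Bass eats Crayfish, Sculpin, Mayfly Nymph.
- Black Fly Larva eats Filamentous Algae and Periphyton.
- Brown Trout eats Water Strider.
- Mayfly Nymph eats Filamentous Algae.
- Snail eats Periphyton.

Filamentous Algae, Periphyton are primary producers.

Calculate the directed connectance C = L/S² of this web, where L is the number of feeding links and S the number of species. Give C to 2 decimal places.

The web has S = 11 species and L = 16 feeding links.
C = L / S² = 16 / 121 = 0.1322 ≈ 0.13.

C = 0.13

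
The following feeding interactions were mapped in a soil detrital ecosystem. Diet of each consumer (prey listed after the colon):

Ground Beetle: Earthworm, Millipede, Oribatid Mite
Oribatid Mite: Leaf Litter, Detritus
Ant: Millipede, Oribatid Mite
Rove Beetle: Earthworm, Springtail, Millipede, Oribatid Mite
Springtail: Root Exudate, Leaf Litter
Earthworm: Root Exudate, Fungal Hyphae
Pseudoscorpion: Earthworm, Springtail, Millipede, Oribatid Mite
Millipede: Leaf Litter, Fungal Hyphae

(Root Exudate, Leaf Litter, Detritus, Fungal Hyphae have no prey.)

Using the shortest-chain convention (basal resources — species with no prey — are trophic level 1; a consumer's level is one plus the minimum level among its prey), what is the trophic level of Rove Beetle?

Trophic level 3

Root Exudate has no prey (basal) → level 1.
Earthworm eats Root Exudate → level 2.
Rove Beetle eats Earthworm → level 3.
No prey of Rove Beetle is below level 2, so 3 is the minimum.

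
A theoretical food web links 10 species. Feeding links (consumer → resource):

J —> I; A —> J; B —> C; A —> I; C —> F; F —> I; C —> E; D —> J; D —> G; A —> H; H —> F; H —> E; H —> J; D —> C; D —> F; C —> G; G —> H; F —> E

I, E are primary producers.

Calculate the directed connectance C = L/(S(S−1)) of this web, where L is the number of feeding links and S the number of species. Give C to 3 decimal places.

C = 0.200

The web has S = 10 species and L = 18 feeding links.
C = L / (S(S−1)) = 18 / 90 = 0.2000 ≈ 0.200.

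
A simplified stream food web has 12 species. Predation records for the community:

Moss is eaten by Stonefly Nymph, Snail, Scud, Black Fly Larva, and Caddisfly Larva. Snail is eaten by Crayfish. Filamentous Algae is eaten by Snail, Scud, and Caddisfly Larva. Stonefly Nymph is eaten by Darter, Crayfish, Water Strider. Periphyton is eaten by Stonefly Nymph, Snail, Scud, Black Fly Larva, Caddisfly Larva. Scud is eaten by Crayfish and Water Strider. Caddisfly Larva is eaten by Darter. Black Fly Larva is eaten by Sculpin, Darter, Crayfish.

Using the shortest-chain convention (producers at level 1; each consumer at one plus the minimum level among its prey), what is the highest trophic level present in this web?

3

Producers (level 1): Periphyton, Filamentous Algae, Moss.
Following each consumer down to its lowest-level prey: Periphyton → Scud → Water Strider (levels 1 through 3).
All prey of Water Strider (Scud 2, Stonefly Nymph 2) are at level 2 or above, so Water Strider is at level 1 + 2 = 3.
Every consumer has at least one prey at level 2 or below, so none exceeds level 3.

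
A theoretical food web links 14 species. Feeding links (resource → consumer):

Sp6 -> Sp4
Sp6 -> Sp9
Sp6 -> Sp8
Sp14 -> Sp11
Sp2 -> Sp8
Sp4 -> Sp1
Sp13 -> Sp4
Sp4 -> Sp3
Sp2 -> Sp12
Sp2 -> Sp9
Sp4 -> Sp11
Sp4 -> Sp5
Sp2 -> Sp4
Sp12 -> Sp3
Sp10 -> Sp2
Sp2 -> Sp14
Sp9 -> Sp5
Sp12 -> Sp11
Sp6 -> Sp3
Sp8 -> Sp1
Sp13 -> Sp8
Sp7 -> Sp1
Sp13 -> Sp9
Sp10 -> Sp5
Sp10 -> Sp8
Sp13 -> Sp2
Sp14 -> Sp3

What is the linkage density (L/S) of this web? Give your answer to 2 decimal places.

L/S = 1.93

There are L = 27 links among S = 14 species.
L/S = 27/14 = 1.9286 ≈ 1.93.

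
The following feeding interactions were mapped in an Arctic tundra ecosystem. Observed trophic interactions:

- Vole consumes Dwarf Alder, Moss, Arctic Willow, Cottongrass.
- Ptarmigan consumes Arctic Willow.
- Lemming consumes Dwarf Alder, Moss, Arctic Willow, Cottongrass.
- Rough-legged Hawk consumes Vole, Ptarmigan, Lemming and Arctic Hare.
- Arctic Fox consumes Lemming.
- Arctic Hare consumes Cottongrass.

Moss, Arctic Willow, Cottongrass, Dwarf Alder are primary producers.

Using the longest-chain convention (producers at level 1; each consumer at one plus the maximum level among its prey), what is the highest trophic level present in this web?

3

Producers (level 1): Moss, Arctic Willow, Cottongrass, Dwarf Alder.
Moss → Lemming → Arctic Fox gives Arctic Fox level 3.
No species has a prey at level 3, so no species reaches level 4.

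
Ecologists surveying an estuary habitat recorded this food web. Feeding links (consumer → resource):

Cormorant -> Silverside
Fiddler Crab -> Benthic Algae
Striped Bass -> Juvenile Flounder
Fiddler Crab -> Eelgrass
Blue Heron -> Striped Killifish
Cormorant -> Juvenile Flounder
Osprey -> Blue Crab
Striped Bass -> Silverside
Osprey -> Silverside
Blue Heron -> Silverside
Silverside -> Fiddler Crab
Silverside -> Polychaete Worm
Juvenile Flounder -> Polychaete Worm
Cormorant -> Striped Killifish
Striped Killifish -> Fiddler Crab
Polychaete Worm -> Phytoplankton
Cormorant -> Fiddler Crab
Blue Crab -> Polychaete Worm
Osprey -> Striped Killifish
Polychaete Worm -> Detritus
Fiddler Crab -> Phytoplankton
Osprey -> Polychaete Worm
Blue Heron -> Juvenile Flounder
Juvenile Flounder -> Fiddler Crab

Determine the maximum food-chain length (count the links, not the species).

3 links

One longest chain: Detritus → Polychaete Worm → Juvenile Flounder → Cormorant.
It has 4 species and 3 links.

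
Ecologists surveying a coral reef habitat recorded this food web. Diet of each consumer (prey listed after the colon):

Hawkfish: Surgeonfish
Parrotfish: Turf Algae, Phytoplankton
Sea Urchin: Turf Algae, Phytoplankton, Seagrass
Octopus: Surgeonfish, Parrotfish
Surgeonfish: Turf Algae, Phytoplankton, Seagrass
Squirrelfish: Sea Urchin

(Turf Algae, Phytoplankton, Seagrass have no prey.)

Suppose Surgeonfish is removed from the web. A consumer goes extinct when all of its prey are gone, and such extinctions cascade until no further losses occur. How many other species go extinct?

Remove Surgeonfish.
Round 1: Hawkfish (all prey gone) → extinct.
No further losses. Total secondary extinctions: 1.

1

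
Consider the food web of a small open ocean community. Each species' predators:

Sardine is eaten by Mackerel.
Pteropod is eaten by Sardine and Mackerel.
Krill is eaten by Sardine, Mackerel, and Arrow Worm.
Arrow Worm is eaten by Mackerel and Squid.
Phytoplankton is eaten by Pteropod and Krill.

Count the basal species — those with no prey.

Basal species (no prey listed): Phytoplankton.
Count: 1.

1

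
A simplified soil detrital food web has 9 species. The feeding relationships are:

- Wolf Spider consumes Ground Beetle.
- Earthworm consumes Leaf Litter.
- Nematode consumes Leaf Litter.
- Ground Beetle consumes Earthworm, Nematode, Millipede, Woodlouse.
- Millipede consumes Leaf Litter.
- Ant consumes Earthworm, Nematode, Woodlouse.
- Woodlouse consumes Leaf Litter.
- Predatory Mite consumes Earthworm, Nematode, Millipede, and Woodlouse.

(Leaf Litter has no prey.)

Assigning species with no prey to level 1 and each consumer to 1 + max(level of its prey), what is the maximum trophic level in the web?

4

Basal resources (level 1): Leaf Litter.
Leaf Litter → Nematode → Ground Beetle → Wolf Spider gives Wolf Spider level 4.
No species has a prey at level 4, so no species reaches level 5.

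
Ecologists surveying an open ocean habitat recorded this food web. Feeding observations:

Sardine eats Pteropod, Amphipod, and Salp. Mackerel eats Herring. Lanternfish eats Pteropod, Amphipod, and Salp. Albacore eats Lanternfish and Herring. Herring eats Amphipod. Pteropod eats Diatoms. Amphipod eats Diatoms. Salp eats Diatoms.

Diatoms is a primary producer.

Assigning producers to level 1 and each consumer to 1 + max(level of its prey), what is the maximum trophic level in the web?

Producers (level 1): Diatoms.
Diatoms → Amphipod → Herring → Mackerel gives Mackerel level 4.
No species has a prey at level 4, so no species reaches level 5.

4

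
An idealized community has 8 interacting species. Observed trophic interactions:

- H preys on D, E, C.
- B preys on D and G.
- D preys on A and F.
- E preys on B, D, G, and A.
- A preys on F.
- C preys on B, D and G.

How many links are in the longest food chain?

5 links

One longest chain: F → A → D → B → E → H.
It has 6 species and 5 links.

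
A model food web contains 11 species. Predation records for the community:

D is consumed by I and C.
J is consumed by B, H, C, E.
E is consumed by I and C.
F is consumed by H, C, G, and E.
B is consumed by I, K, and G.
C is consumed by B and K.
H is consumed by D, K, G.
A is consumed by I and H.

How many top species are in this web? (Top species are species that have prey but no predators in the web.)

Top species (has prey, but nothing eats it): G, K, I.
Count: 3.

3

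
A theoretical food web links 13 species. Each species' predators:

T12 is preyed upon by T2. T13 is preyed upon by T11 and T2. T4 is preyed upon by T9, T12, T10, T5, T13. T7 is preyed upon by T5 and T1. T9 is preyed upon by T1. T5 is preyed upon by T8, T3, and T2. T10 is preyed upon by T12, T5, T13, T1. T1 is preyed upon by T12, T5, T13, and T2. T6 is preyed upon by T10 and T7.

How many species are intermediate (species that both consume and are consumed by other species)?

Intermediate species (has both prey and predators): T10, T9, T7, T1, T5, T13, T12.
Count: 7.

7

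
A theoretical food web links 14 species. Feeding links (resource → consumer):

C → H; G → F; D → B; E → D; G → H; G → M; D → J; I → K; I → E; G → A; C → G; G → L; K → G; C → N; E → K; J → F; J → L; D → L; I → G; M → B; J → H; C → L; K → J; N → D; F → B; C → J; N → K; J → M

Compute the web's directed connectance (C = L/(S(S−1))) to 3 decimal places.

C = 0.154

The web has S = 14 species and L = 28 feeding links.
C = L / (S(S−1)) = 28 / 182 = 0.1538 ≈ 0.154.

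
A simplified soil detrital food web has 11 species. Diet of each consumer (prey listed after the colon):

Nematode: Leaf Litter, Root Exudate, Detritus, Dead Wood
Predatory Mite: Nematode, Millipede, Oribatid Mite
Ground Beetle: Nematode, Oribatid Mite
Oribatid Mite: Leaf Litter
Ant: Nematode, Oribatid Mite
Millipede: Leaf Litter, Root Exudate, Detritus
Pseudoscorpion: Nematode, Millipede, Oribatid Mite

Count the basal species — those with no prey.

Basal species (no prey listed): Leaf Litter, Root Exudate, Detritus, Dead Wood.
Count: 4.

4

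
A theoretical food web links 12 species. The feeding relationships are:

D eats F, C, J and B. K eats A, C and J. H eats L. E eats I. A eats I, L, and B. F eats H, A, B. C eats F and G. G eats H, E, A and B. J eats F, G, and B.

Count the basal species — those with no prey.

Basal species (no prey listed): I, B, L.
Count: 3.

3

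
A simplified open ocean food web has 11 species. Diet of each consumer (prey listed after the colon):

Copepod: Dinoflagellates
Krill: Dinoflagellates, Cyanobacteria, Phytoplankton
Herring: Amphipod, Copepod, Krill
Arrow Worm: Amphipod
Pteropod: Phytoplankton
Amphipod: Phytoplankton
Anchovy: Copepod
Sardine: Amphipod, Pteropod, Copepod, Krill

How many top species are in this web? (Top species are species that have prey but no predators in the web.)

4

Top species (has prey, but nothing eats it): Herring, Sardine, Anchovy, Arrow Worm.
Count: 4.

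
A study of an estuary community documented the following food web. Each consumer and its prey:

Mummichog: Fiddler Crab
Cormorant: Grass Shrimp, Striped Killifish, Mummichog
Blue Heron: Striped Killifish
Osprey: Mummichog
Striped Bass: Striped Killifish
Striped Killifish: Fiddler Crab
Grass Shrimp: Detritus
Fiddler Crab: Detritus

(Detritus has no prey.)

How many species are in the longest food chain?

4 species

One longest chain: Detritus → Fiddler Crab → Striped Killifish → Cormorant.
It has 4 species and 3 links.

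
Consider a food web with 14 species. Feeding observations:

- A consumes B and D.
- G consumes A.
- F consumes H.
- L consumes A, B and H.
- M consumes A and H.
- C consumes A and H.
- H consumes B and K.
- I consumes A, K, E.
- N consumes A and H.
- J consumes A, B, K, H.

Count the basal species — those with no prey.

Basal species (no prey listed): B, D, K, E.
Count: 4.

4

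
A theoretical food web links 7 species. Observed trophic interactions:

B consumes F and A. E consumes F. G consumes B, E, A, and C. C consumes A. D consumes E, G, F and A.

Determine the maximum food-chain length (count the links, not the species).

One longest chain: F → E → G → D.
It has 4 species and 3 links.

3 links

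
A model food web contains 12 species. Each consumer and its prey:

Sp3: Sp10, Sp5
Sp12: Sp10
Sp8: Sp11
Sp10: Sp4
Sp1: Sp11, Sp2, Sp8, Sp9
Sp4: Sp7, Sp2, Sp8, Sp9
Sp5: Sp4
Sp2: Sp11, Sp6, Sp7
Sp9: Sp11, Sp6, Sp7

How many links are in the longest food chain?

One longest chain: Sp11 → Sp2 → Sp4 → Sp10 → Sp12.
It has 5 species and 4 links.

4 links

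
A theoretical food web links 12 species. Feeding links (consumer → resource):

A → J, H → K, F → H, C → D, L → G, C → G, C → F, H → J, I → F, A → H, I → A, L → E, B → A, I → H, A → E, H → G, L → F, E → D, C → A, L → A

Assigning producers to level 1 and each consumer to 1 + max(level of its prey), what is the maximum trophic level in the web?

4

Producers (level 1): J, K, G, D.
D → E → A → B gives B level 4.
No species has a prey at level 4, so no species reaches level 5.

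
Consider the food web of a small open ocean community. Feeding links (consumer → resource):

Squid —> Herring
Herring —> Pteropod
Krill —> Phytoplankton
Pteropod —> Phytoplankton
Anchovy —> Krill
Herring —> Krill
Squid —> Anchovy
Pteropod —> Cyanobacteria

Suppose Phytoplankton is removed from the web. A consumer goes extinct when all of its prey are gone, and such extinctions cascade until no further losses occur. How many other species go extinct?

2

Remove Phytoplankton.
Round 1: Krill (all prey gone) → extinct.
Round 2: Anchovy (all prey gone) → extinct.
No further losses. Total secondary extinctions: 2.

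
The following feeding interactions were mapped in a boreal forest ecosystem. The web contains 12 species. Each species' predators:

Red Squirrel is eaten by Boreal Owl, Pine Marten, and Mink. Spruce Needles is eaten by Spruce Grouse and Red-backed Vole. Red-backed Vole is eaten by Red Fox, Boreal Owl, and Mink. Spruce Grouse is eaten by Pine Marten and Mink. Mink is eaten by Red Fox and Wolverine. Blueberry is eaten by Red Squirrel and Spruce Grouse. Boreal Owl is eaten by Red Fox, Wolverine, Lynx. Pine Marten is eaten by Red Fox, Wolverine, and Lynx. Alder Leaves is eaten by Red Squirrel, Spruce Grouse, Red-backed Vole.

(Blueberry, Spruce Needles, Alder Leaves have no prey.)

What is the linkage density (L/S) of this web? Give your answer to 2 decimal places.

L/S = 1.92

There are L = 23 links among S = 12 species.
L/S = 23/12 = 1.9167 ≈ 1.92.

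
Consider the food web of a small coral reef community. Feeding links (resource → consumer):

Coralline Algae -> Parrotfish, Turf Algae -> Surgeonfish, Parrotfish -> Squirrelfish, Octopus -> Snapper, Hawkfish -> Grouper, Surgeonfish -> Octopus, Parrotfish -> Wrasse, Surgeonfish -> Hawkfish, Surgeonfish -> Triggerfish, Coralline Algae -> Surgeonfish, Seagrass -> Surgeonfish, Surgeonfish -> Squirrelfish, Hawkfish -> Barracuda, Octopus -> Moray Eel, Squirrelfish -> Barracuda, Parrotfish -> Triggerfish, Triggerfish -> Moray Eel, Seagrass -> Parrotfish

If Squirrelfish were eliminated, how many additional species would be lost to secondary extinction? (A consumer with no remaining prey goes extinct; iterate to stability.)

Remove Squirrelfish.
Every predator of it retains at least one other prey: Barracuda still has Hawkfish.
No consumer loses all prey, so no secondary extinctions occur.

0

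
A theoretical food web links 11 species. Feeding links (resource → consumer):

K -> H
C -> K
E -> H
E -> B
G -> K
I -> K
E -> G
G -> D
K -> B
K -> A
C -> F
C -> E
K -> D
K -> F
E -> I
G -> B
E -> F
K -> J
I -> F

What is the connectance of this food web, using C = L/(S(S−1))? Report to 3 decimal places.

The web has S = 11 species and L = 19 feeding links.
C = L / (S(S−1)) = 19 / 110 = 0.1727 ≈ 0.173.

C = 0.173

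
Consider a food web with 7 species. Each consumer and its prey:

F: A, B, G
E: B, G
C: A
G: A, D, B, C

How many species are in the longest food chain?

One longest chain: A → C → G → F.
It has 4 species and 3 links.

4 species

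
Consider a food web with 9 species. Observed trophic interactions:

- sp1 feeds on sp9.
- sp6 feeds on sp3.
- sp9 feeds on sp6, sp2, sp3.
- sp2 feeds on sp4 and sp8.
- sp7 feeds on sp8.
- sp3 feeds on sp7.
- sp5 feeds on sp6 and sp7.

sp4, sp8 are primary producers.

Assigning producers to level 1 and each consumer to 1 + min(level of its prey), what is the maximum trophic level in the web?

4

Producers (level 1): sp4, sp8.
Following each consumer down to its lowest-level prey: sp8 → sp7 → sp3 → sp6 (levels 1 through 4).
All prey of sp6 (sp3 3) are at level 3 or above, so sp6 is at level 1 + 3 = 4.
Every consumer has at least one prey at level 3 or below, so none exceeds level 4.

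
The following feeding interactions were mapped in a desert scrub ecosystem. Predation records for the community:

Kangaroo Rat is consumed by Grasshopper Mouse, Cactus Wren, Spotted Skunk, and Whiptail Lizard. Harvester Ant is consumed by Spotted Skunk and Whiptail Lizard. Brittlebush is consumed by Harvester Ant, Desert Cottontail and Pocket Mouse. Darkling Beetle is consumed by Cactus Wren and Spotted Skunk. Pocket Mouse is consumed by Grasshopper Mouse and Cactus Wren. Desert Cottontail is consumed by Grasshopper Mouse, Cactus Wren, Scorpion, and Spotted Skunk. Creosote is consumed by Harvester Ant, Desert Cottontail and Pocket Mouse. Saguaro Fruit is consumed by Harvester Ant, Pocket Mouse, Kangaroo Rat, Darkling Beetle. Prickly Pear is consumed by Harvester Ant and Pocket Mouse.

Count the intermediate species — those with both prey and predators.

Intermediate species (has both prey and predators): Harvester Ant, Kangaroo Rat, Pocket Mouse, Darkling Beetle, Desert Cottontail.
Count: 5.

5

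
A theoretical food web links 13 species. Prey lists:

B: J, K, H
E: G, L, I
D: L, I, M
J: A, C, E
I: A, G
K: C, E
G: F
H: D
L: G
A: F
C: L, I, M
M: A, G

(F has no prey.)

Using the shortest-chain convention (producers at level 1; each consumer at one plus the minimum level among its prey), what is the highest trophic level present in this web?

5

Producers (level 1): F.
Following each consumer down to its lowest-level prey: F → G → L → D → H (levels 1 through 5).
All prey of H (D 4) are at level 4 or above, so H is at level 1 + 4 = 5.
Every consumer has at least one prey at level 4 or below, so none exceeds level 5.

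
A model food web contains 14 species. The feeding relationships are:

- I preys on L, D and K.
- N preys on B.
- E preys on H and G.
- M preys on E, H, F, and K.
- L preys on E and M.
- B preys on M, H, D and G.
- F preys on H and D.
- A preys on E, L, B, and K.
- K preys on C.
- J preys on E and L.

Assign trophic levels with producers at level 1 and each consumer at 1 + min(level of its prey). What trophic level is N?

Trophic level 3

G is a producer → level 1.
B eats G → level 2.
N eats B → level 3.
No prey of N is below level 2, so 3 is the minimum.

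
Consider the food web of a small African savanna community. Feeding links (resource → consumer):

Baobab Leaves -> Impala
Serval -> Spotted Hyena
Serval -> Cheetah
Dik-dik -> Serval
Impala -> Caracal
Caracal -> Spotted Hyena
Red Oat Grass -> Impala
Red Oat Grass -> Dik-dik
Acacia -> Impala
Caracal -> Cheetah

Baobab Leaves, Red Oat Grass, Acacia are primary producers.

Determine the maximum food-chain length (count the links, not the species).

One longest chain: Red Oat Grass → Dik-dik → Serval → Cheetah.
It has 4 species and 3 links.

3 links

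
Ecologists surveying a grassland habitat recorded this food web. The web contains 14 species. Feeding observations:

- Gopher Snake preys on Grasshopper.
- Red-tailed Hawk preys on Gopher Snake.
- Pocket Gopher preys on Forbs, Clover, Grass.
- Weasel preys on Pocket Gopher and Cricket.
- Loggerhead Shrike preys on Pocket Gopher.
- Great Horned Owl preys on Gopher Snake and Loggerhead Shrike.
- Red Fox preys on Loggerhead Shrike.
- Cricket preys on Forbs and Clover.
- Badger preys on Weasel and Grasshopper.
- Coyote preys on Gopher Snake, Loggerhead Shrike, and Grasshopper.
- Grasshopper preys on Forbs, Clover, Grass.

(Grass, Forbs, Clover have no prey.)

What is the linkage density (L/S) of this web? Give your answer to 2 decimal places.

There are L = 21 links among S = 14 species.
L/S = 21/14 = 1.5000 ≈ 1.50.

L/S = 1.50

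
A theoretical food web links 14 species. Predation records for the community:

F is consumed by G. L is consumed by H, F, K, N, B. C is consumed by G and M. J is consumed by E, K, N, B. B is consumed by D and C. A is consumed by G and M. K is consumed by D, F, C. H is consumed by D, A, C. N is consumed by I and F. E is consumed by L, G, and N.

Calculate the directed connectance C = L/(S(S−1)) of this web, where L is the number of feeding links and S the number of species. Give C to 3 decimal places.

The web has S = 14 species and L = 27 feeding links.
C = L / (S(S−1)) = 27 / 182 = 0.1484 ≈ 0.148.

C = 0.148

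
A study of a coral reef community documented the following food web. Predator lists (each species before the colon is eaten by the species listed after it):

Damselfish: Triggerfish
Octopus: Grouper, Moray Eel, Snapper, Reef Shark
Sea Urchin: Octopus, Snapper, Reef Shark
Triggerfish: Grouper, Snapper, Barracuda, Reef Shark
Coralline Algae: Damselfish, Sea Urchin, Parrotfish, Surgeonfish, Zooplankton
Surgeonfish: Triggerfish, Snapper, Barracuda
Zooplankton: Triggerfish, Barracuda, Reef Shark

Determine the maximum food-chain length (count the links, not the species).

One longest chain: Coralline Algae → Damselfish → Triggerfish → Grouper.
It has 4 species and 3 links.

3 links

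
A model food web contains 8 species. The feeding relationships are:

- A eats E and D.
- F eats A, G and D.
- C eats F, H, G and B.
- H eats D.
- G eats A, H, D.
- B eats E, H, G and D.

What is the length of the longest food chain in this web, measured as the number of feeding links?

One longest chain: D → A → G → B → C.
It has 5 species and 4 links.

4 links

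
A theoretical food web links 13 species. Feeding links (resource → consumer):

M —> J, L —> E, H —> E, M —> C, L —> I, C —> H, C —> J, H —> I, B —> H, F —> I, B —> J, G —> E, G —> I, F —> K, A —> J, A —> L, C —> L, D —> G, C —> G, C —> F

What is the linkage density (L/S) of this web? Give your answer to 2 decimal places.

L/S = 1.54

There are L = 20 links among S = 13 species.
L/S = 20/13 = 1.5385 ≈ 1.54.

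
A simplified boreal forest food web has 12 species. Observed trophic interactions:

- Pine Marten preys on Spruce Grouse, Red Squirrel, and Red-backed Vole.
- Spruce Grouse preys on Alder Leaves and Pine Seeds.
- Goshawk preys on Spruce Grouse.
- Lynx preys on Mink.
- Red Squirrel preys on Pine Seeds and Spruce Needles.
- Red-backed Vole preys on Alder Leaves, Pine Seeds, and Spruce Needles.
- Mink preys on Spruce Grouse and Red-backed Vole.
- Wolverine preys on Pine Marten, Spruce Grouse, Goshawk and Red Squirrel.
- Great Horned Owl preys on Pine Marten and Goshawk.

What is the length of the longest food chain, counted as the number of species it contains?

4 species

One longest chain: Pine Seeds → Red Squirrel → Pine Marten → Wolverine.
It has 4 species and 3 links.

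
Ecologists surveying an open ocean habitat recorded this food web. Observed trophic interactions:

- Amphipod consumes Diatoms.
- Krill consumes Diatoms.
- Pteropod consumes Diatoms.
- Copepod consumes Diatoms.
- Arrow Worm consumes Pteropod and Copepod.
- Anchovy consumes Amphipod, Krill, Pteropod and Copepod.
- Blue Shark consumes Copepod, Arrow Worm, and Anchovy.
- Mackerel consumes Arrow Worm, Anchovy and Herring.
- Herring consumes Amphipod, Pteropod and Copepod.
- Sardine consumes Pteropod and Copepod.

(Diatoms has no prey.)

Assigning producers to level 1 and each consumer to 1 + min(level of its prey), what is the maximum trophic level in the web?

4

Producers (level 1): Diatoms.
Following each consumer down to its lowest-level prey: Diatoms → Pteropod → Arrow Worm → Mackerel (levels 1 through 4).
All prey of Mackerel (Arrow Worm 3, Anchovy 3, Herring 3) are at level 3 or above, so Mackerel is at level 1 + 3 = 4.
Every consumer has at least one prey at level 3 or below, so none exceeds level 4.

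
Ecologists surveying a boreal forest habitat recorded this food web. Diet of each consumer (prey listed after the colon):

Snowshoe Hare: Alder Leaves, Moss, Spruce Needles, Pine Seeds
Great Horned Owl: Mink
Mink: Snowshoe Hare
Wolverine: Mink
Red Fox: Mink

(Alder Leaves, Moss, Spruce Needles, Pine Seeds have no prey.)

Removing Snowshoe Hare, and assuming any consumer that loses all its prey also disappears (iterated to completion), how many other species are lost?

4

Remove Snowshoe Hare.
Round 1: Mink (all prey gone) → extinct.
Round 2: Red Fox (all prey gone), Wolverine (all prey gone), Great Horned Owl (all prey gone) → extinct.
No further losses. Total secondary extinctions: 4.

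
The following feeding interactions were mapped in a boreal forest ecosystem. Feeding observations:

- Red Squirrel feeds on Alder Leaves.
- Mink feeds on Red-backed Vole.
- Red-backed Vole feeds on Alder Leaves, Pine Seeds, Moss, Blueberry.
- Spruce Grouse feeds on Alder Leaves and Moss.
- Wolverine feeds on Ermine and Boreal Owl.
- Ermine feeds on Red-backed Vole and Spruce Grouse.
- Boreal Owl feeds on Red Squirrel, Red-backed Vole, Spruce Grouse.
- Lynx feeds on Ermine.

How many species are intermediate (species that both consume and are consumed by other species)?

Intermediate species (has both prey and predators): Red Squirrel, Red-backed Vole, Spruce Grouse, Ermine, Boreal Owl.
Count: 5.

5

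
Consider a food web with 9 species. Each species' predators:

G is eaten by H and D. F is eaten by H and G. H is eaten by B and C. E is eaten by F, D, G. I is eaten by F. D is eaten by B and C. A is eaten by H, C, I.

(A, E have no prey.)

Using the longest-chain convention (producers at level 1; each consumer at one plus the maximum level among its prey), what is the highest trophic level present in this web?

Producers (level 1): A, E.
A → I → F → G → D → B gives B level 6.
No species has a prey at level 6, so no species reaches level 7.

6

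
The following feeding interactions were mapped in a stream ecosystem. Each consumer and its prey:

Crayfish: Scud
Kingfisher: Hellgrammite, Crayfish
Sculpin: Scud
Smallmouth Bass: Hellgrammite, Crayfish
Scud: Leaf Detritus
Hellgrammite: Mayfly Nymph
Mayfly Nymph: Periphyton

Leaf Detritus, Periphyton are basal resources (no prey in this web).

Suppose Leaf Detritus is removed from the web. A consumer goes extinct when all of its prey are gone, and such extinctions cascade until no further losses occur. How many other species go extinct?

3

Remove Leaf Detritus.
Round 1: Scud (all prey gone) → extinct.
Round 2: Crayfish (all prey gone), Sculpin (all prey gone) → extinct.
No further losses. Total secondary extinctions: 3.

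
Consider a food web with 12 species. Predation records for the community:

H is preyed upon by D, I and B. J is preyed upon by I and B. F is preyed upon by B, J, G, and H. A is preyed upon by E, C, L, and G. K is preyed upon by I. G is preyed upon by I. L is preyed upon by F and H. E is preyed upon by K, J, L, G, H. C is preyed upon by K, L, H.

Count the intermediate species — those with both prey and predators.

Intermediate species (has both prey and predators): C, E, K, L, F, J, G, H.
Count: 8.

8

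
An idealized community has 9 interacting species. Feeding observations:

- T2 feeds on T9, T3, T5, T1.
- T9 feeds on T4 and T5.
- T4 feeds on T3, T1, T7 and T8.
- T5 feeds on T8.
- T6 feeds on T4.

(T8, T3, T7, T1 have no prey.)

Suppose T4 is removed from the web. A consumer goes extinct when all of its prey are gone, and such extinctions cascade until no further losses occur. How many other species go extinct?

1

Remove T4.
Round 1: T6 (all prey gone) → extinct.
No further losses. Total secondary extinctions: 1.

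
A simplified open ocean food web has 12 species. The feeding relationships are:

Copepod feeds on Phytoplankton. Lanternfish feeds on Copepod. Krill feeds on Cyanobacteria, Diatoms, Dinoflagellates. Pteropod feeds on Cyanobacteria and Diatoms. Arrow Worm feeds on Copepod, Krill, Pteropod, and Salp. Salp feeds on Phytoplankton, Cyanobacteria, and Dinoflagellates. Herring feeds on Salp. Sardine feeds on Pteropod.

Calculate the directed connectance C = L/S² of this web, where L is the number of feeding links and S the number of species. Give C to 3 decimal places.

C = 0.111

The web has S = 12 species and L = 16 feeding links.
C = L / S² = 16 / 144 = 0.1111 ≈ 0.111.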